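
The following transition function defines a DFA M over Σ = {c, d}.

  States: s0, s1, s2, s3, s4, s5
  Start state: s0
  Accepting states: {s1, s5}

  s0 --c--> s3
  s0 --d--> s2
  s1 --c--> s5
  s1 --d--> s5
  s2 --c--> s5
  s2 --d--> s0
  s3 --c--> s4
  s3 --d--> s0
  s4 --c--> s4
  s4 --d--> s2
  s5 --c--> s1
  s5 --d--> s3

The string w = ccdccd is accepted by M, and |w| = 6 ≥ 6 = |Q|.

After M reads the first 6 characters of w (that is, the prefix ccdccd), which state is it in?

s5

State sequence: s0 -c-> s3 -c-> s4 -d-> s2 -c-> s5 -c-> s1 -d-> s5

After reading 6 characters, M is in state s5.
(This kind of state-tracing is the core of the pumping-lemma construction: with 6 states, pigeonhole forces a repeat within the first 6 steps.)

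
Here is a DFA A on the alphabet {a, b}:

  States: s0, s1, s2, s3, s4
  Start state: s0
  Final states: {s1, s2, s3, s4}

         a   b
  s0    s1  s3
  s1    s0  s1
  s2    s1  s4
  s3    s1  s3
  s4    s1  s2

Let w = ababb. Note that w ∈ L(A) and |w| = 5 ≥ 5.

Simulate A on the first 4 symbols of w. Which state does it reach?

Run of A on the first 4 characters of w = a b a b:
  step 0: s0  (start)
  step 1: s1  (read a: s0→s1)
  step 2: s1  (read b: s1→s1)
  step 3: s0  (read a: s1→s0)
  step 4: s3  (read b: s0→s3)

After reading 4 characters, A is in state s3.

s3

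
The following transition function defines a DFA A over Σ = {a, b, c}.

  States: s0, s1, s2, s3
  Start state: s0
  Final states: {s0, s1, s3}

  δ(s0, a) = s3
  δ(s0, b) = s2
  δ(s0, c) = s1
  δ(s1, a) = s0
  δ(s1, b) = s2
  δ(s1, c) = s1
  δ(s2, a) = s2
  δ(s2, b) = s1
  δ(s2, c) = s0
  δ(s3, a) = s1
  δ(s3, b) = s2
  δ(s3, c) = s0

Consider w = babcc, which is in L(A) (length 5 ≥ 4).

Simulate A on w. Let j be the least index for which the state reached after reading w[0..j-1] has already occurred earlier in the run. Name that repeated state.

Run of A on w = b a b c c:
  step 0: s0  (start)
  step 1: s2  (read b: s0→s2)
  step 2: s2  (read a: s2→s2)   ← first repeat (s2 seen earlier)
  step 3: s1  (read b: s2→s1)
  step 4: s1  (read c: s1→s1)
  step 5: s1  (read c: s1→s1)

The earliest repeat is at step j = 2: A is in s2, which it already visited at step i = 1.
With |Q| = 4, pigeonhole forces a state repeat no later than step 4; the substring read between the first and second visits to that state can be pumped.

s2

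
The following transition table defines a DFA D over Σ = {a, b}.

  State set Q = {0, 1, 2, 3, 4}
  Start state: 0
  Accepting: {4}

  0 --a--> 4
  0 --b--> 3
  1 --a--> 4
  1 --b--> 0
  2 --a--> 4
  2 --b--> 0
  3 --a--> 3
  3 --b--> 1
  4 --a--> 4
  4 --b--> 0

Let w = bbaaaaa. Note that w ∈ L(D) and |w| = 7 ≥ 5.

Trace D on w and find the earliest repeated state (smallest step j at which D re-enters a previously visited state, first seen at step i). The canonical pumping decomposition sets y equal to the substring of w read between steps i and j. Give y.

a

State sequence: 0 -b-> 3 -b-> 1 -a-> 4 -a-> 4 -a-> 4 -a-> 4 -a-> 4
First repeat at step 4: 4 was already visited.

So i = 3, j = 4, giving x = w[0:3] = bba, y = w[3:4] = a, z = w[4:7] = aaa.
Check: |xy| = 4 ≤ 5 and |y| = 1 ≥ 1. Reading y takes D from 4 back to 4, so every xyⁱz is accepted.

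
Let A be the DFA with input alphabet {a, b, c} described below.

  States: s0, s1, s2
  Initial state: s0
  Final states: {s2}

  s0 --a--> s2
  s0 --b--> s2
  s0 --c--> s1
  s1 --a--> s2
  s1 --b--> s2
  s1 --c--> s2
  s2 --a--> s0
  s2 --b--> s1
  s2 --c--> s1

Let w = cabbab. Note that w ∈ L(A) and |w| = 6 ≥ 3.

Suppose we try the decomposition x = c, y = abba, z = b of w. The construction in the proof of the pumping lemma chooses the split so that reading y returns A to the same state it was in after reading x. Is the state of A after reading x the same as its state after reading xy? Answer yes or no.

no

Run of A on the first 5 characters of w = c a b b a:
  step 0: s0  (start)
  step 1: s1  (read c: s0→s1)
  step 2: s2  (read a: s1→s2)
  step 3: s1  (read b: s2→s1)
  step 4: s2  (read b: s1→s2)
  step 5: s0  (read a: s2→s0)

After x (step 1): s1. After xy (step 5): s0.
They differ (s1 ≠ s0), so y is not a cycle from the state after x; this split is not the one the pumping-lemma construction produces, and pumping y need not keep the string in L(A).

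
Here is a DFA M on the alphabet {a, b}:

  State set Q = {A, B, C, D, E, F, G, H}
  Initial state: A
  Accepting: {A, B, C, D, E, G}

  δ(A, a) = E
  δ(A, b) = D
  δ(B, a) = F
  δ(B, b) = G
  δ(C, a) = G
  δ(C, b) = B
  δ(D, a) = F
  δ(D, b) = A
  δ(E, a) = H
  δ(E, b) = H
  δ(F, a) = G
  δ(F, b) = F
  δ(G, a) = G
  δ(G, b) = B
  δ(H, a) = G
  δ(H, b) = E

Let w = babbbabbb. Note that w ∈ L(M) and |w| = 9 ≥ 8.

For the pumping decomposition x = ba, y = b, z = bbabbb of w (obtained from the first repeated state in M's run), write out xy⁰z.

babbabbb

xy⁰z = xz = ba·bbabbb = babbabbb.
Reading y = b takes M from F back to F, so after x the machine is still in F, and z then leads to the accepting state B. Hence babbabbb ∈ L(M).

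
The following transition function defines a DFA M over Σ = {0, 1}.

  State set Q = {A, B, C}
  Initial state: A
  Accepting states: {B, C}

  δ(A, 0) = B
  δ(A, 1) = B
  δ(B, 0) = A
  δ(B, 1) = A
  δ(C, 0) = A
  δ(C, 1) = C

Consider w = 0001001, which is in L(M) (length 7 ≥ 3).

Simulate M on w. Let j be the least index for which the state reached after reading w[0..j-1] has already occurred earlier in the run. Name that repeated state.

A

State sequence: A -0-> B -0-> A -0-> B -1-> A -0-> B -0-> A -1-> B
First repeat at step 2: A was already visited.

The earliest repeat is at step j = 2: M is in A, which it already visited at step i = 0.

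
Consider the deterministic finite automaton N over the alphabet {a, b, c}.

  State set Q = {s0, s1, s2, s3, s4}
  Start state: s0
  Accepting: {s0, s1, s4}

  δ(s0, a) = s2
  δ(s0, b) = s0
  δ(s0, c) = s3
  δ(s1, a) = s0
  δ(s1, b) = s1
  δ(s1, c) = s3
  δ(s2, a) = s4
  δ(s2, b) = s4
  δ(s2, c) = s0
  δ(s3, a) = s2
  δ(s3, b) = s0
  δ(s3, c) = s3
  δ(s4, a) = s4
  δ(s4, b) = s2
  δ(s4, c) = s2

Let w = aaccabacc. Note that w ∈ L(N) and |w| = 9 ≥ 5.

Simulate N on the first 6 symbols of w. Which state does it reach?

s4

State sequence: s0 -a-> s2 -a-> s4 -c-> s2 -c-> s0 -a-> s2 -b-> s4

After reading 6 characters, N is in state s4.
(This kind of state-tracing is the core of the pumping-lemma construction: with 5 states, pigeonhole forces a repeat within the first 5 steps.)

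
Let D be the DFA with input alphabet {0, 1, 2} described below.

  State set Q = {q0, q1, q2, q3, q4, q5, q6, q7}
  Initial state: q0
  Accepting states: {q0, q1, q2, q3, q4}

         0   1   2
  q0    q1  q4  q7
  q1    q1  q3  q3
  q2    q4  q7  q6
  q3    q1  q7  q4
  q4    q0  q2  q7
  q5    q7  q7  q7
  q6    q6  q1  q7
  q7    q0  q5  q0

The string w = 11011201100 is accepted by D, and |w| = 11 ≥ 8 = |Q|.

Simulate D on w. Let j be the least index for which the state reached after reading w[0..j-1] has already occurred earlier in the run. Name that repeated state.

q4

Run of D on w = 1 1 0 1 1 2 0 1 1 0 0:
  step 0: q0  (start)
  step 1: q4  (read 1: q0→q4)
  step 2: q2  (read 1: q4→q2)
  step 3: q4  (read 0: q2→q4)   ← first repeat (q4 seen earlier)
  step 4: q2  (read 1: q4→q2)
  step 5: q7  (read 1: q2→q7)
  step 6: q0  (read 2: q7→q0)
  step 7: q1  (read 0: q0→q1)
  step 8: q3  (read 1: q1→q3)
  step 9: q7  (read 1: q3→q7)
  step 10: q0  (read 0: q7→q0)
  step 11: q1  (read 0: q0→q1)

The earliest repeat is at step j = 3: D is in q4, which it already visited at step i = 1.
Pumping length from the standard proof: p = 8 (the number of states). The repeated state found above gives |xy| = j ≤ 8 and |y| = j − i ≥ 1.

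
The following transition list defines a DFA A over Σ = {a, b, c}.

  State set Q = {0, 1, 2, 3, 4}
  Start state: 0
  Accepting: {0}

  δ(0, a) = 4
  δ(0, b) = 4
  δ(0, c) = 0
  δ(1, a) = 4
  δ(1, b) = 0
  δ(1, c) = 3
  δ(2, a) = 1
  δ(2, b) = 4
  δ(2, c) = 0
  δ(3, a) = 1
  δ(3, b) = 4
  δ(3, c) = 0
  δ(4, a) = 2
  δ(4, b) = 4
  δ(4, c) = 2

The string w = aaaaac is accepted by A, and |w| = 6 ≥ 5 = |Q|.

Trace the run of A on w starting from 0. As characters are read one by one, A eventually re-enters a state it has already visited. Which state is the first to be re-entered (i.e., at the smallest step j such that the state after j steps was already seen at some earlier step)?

4

Run of A on w = a a a a a c:
  step 0: 0  (start)
  step 1: 4  (read a: 0→4)
  step 2: 2  (read a: 4→2)
  step 3: 1  (read a: 2→1)
  step 4: 4  (read a: 1→4)   ← first repeat (4 seen earlier)
  step 5: 2  (read a: 4→2)
  step 6: 0  (read c: 2→0)

The earliest repeat is at step j = 4: A is in 4, which it already visited at step i = 1.
The DFA has 5 states, so the proof of the pumping lemma guarantees a repeated state among the first 5+1 visited; the segment between the two visits is the pumpable y.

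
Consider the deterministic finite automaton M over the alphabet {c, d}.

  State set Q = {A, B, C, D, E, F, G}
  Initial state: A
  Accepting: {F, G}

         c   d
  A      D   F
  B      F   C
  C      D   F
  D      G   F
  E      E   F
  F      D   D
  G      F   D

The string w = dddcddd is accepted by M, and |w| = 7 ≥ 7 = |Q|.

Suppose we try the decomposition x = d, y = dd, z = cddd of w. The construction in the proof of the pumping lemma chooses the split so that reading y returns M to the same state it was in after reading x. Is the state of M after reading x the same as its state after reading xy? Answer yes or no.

yes

State sequence: A -d-> F -d-> D -d-> F

After x (step 1): F. After xy (step 3): F.
They match, so y = dd drives M around a cycle from F back to itself; pumping y any number of times keeps M in F before reading z, and xyⁱz ∈ L(M) for every i ≥ 0.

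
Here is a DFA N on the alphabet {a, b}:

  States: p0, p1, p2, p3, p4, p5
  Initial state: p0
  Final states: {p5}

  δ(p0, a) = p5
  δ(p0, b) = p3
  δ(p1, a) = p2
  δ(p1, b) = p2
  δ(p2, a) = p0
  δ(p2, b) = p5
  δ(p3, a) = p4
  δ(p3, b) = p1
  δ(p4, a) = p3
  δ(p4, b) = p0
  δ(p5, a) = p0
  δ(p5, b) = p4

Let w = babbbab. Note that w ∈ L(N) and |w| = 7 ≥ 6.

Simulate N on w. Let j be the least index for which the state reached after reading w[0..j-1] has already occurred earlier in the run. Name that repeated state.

p0

State sequence: p0 -b-> p3 -a-> p4 -b-> p0 -b-> p3 -b-> p1 -a-> p2 -b-> p5
First repeat at step 3: p0 was already visited.

The earliest repeat is at step j = 3: N is in p0, which it already visited at step i = 0.
Since N has 6 states, any run of length ≥ 6 visits 6+1 states, so by pigeonhole some state repeats within the first 6 steps — that repeat gives the pumpable loop.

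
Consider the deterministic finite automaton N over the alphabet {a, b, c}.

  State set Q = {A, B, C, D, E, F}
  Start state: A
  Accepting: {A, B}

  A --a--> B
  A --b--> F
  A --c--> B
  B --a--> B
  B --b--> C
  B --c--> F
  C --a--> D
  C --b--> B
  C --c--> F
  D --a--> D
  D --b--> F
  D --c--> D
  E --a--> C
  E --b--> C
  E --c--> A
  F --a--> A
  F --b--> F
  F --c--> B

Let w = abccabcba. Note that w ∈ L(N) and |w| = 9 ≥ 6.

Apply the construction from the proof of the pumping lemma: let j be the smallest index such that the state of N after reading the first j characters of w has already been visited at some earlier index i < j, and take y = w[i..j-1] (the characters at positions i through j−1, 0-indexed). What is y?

bcc

State sequence: A -a-> B -b-> C -c-> F -c-> B -a-> B -b-> C -c-> F -b-> F -a-> A
First repeat at step 4: B was already visited.

So i = 1, j = 4, giving x = w[0:1] = a, y = w[1:4] = bcc, z = w[4:9] = abcba.
Check: |xy| = 4 ≤ 6 and |y| = 3 ≥ 1. Reading y takes N from B back to B, so every xyⁱz is accepted.
Pumping length from the standard proof: p = 6 (the number of states). The repeated state found above gives |xy| = j ≤ 6 and |y| = j − i ≥ 1.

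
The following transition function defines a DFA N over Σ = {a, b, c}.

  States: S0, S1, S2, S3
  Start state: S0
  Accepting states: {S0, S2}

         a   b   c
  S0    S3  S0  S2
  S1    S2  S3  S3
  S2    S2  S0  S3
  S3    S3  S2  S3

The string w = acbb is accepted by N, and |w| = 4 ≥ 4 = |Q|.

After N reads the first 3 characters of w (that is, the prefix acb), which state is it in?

S2

Run of N on the first 3 characters of w = a c b:
  step 0: S0  (start)
  step 1: S3  (read a: S0→S3)
  step 2: S3  (read c: S3→S3)
  step 3: S2  (read b: S3→S2)

After reading 3 characters, N is in state S2.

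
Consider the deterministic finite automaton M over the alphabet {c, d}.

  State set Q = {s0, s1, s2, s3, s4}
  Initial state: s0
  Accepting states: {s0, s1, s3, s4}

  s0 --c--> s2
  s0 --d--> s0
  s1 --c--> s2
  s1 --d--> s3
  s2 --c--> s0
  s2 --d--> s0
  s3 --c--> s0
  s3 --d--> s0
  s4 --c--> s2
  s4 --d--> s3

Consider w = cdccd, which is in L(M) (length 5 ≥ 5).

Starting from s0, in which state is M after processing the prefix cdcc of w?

Run of M on the first 4 characters of w = c d c c:
  step 0: s0  (start)
  step 1: s2  (read c: s0→s2)
  step 2: s0  (read d: s2→s0)
  step 3: s2  (read c: s0→s2)
  step 4: s0  (read c: s2→s0)

After reading 4 characters, M is in state s0.

s0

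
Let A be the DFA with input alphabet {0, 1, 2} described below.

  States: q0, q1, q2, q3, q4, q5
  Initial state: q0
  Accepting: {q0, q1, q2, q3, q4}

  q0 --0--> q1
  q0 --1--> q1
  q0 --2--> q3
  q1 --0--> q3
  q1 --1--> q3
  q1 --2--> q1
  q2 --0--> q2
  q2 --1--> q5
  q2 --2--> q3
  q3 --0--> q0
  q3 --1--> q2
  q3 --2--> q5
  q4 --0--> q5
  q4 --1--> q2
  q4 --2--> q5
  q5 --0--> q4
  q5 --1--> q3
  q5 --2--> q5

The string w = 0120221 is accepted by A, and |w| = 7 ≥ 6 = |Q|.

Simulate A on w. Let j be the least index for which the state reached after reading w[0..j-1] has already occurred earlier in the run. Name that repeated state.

q5

State sequence: q0 -0-> q1 -1-> q3 -2-> q5 -0-> q4 -2-> q5 -2-> q5 -1-> q3
First repeat at step 5: q5 was already visited.

The earliest repeat is at step j = 5: A is in q5, which it already visited at step i = 3.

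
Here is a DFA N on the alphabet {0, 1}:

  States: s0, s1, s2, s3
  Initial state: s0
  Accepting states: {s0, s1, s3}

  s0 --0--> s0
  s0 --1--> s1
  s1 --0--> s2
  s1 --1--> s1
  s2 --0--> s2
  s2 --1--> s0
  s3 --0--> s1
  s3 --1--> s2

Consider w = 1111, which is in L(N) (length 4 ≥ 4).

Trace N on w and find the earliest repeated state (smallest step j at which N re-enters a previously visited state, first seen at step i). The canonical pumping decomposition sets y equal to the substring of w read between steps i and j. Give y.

1

Run of N on w = 1 1 1 1:
  step 0: s0  (start)
  step 1: s1  (read 1: s0→s1)
  step 2: s1  (read 1: s1→s1)   ← first repeat (s1 seen earlier)
  step 3: s1  (read 1: s1→s1)
  step 4: s1  (read 1: s1→s1)

So i = 1, j = 2, giving x = w[0:1] = 1, y = w[1:2] = 1, z = w[2:4] = 11.
Check: |xy| = 2 ≤ 4 and |y| = 1 ≥ 1. Reading y takes N from s1 back to s1, so every xyⁱz is accepted.
With |Q| = 4, pigeonhole forces a state repeat no later than step 4; the substring read between the first and second visits to that state can be pumped.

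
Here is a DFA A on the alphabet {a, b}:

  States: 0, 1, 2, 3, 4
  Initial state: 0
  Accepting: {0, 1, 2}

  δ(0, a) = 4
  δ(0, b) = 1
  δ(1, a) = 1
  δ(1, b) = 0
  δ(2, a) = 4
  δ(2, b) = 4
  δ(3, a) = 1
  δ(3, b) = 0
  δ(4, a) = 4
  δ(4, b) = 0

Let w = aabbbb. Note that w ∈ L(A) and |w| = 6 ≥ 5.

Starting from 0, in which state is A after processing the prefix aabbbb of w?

Run of A on the first 6 characters of w = a a b b b b:
  step 0: 0  (start)
  step 1: 4  (read a: 0→4)
  step 2: 4  (read a: 4→4)
  step 3: 0  (read b: 4→0)
  step 4: 1  (read b: 0→1)
  step 5: 0  (read b: 1→0)
  step 6: 1  (read b: 0→1)

After reading 6 characters, A is in state 1.

1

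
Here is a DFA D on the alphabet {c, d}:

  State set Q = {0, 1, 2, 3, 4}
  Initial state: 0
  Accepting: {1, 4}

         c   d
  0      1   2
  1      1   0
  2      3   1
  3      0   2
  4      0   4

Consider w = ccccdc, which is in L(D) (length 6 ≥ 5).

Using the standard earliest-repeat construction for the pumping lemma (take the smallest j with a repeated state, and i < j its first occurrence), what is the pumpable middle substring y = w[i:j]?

State sequence: 0 -c-> 1 -c-> 1 -c-> 1 -c-> 1 -d-> 0 -c-> 1
First repeat at step 2: 1 was already visited.

So i = 1, j = 2, giving x = w[0:1] = c, y = w[1:2] = c, z = w[2:6] = ccdc.
Check: |xy| = 2 ≤ 5 and |y| = 1 ≥ 1. Reading y takes D from 1 back to 1, so every xyⁱz is accepted.

c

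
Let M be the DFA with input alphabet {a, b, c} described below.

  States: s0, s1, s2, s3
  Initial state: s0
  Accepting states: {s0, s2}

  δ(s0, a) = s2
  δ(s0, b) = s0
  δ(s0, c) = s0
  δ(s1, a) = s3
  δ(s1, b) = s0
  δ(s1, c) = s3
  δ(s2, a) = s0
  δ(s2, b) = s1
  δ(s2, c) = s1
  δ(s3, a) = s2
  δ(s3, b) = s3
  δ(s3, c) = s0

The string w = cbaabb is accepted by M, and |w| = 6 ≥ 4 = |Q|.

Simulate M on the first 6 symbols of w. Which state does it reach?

s0

State sequence: s0 -c-> s0 -b-> s0 -a-> s2 -a-> s0 -b-> s0 -b-> s0

After reading 6 characters, M is in state s0.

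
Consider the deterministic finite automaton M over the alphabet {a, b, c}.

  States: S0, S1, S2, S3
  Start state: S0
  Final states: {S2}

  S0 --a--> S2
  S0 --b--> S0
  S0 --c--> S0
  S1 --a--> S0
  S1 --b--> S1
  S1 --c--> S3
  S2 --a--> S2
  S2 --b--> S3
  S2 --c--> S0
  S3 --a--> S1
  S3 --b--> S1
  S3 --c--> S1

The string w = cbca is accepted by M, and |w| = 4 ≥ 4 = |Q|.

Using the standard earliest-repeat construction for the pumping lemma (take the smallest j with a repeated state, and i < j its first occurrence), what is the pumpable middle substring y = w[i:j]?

c

State sequence: S0 -c-> S0 -b-> S0 -c-> S0 -a-> S2
First repeat at step 1: S0 was already visited.

So i = 0, j = 1, giving x = w[0:0] = ε, y = w[0:1] = c, z = w[1:4] = bca.
Check: |xy| = 1 ≤ 4 and |y| = 1 ≥ 1. Reading y takes M from S0 back to S0, so every xyⁱz is accepted.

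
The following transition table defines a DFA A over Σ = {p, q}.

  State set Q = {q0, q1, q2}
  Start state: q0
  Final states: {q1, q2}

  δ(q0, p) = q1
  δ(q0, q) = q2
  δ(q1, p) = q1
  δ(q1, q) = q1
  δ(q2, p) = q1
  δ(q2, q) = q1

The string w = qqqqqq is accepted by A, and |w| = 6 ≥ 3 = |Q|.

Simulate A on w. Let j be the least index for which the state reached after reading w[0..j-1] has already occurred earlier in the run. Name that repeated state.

q1

State sequence: q0 -q-> q2 -q-> q1 -q-> q1 -q-> q1 -q-> q1 -q-> q1
First repeat at step 3: q1 was already visited.

The earliest repeat is at step j = 3: A is in q1, which it already visited at step i = 2.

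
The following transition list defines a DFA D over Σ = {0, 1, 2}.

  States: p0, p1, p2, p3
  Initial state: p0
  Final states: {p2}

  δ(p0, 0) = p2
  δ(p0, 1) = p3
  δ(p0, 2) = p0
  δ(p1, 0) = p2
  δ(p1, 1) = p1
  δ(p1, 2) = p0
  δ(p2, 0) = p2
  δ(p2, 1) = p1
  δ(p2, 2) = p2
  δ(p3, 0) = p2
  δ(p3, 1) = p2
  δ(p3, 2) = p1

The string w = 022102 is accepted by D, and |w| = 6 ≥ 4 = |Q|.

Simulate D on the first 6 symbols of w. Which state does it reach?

p2

Run of D on the first 6 characters of w = 0 2 2 1 0 2:
  step 0: p0  (start)
  step 1: p2  (read 0: p0→p2)
  step 2: p2  (read 2: p2→p2)
  step 3: p2  (read 2: p2→p2)
  step 4: p1  (read 1: p2→p1)
  step 5: p2  (read 0: p1→p2)
  step 6: p2  (read 2: p2→p2)

After reading 6 characters, D is in state p2.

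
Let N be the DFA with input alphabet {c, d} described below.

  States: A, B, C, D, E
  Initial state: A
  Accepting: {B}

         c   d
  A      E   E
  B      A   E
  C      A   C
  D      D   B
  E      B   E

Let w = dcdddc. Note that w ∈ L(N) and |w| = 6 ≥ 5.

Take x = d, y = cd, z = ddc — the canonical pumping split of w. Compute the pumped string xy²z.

xy^2z = d·cd·cd·ddc = dcdcdddc.
Reading y = cd takes N from E back to E, so after x·y·y the machine is still in E, and z then leads to the accepting state B. Hence dcdcdddc ∈ L(N).

dcdcdddc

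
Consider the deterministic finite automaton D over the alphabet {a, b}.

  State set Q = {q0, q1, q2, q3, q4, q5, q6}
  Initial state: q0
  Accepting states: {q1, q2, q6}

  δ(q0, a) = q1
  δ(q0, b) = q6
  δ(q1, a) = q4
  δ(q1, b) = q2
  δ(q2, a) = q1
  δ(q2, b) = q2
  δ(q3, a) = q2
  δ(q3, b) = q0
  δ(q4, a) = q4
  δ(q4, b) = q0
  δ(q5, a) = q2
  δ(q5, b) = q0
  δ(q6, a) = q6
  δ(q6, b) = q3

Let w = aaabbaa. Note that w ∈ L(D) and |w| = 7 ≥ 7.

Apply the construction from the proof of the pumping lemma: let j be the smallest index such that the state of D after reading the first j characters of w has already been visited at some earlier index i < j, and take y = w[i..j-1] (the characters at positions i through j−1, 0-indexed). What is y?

a

Run of D on w = a a a b b a a:
  step 0: q0  (start)
  step 1: q1  (read a: q0→q1)
  step 2: q4  (read a: q1→q4)
  step 3: q4  (read a: q4→q4)   ← first repeat (q4 seen earlier)
  step 4: q0  (read b: q4→q0)
  step 5: q6  (read b: q0→q6)
  step 6: q6  (read a: q6→q6)
  step 7: q6  (read a: q6→q6)

So i = 2, j = 3, giving x = w[0:2] = aa, y = w[2:3] = a, z = w[3:7] = bbaa.
Check: |xy| = 3 ≤ 7 and |y| = 1 ≥ 1. Reading y takes D from q4 back to q4, so every xyⁱz is accepted.
Since D has 7 states, any run of length ≥ 7 visits 7+1 states, so by pigeonhole some state repeats within the first 7 steps — that repeat gives the pumpable loop.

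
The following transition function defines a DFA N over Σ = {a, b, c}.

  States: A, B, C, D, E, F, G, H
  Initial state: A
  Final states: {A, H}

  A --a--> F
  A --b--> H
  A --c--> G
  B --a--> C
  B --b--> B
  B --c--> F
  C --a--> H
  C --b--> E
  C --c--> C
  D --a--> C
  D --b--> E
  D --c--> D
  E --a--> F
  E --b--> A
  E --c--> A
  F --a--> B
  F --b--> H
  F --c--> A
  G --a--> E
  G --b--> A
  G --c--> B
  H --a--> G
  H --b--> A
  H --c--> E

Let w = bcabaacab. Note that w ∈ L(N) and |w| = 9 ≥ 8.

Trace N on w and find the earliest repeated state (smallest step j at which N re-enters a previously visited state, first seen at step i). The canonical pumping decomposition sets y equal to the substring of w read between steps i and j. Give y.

State sequence: A -b-> H -c-> E -a-> F -b-> H -a-> G -a-> E -c-> A -a-> F -b-> H
First repeat at step 4: H was already visited.

So i = 1, j = 4, giving x = w[0:1] = b, y = w[1:4] = cab, z = w[4:9] = aacab.
Check: |xy| = 4 ≤ 8 and |y| = 3 ≥ 1. Reading y takes N from H back to H, so every xyⁱz is accepted.

cab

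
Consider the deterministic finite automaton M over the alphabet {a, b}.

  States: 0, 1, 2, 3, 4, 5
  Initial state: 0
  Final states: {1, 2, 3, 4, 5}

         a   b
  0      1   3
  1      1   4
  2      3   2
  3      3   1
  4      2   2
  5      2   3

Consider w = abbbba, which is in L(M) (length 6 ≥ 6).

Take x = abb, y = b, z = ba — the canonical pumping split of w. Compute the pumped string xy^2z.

abbbbba

xy^2z = abb·b·b·ba = abbbbba.
Reading y = b takes M from 2 back to 2, so after x·y·y the machine is still in 2, and z then leads to the accepting state 3. Hence abbbbba ∈ L(M).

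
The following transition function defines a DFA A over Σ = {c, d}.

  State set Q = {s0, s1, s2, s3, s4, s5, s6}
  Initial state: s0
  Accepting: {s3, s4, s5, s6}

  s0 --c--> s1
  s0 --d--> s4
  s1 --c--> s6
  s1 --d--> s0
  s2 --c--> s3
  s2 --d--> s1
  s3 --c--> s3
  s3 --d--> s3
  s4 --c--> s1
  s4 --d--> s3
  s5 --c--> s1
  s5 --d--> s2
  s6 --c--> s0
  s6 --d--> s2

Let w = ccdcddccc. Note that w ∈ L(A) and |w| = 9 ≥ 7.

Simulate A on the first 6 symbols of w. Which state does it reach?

State sequence: s0 -c-> s1 -c-> s6 -d-> s2 -c-> s3 -d-> s3 -d-> s3

After reading 6 characters, A is in state s3.

s3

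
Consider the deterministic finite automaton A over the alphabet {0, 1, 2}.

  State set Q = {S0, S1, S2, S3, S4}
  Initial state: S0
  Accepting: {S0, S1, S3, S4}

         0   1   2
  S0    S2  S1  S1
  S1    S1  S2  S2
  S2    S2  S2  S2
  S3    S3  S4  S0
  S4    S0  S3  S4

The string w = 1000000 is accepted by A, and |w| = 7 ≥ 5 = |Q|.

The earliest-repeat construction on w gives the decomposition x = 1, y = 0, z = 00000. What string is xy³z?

100000000

xy^3z = 1·0·0·0·00000 = 100000000.
Reading y = 0 takes A from S1 back to S1, so after x·y·y·y the machine is still in S1, and z then leads to the accepting state S1. Hence 100000000 ∈ L(A).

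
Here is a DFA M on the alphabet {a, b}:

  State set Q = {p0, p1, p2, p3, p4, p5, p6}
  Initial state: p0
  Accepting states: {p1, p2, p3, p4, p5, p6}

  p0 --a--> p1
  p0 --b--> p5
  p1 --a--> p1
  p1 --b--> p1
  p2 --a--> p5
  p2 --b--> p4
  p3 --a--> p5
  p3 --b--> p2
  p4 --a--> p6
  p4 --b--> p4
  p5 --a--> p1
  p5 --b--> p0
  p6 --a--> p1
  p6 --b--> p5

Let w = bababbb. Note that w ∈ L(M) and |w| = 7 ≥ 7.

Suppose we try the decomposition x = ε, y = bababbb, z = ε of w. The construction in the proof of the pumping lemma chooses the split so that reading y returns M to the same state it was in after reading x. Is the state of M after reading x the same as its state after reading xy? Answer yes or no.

Run of M on the first 7 characters of w = b a b a b b b:
  step 0: p0  (start)
  step 1: p5  (read b: p0→p5)
  step 2: p1  (read a: p5→p1)
  step 3: p1  (read b: p1→p1)
  step 4: p1  (read a: p1→p1)
  step 5: p1  (read b: p1→p1)
  step 6: p1  (read b: p1→p1)
  step 7: p1  (read b: p1→p1)

After x (step 0): p0. After xy (step 7): p1.
They differ (p0 ≠ p1), so y is not a cycle from the state after x; this split is not the one the pumping-lemma construction produces, and pumping y need not keep the string in L(M).

no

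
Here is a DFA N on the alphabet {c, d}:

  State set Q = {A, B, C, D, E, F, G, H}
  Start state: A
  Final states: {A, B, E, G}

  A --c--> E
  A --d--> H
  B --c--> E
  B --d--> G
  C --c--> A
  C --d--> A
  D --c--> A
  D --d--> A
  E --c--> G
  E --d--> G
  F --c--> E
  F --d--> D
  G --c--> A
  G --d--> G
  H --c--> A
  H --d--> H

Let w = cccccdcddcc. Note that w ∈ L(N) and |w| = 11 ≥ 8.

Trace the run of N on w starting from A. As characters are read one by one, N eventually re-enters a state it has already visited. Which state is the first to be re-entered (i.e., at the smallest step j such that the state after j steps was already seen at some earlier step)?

State sequence: A -c-> E -c-> G -c-> A -c-> E -c-> G -d-> G -c-> A -d-> H -d-> H -c-> A -c-> E
First repeat at step 3: A was already visited.

The earliest repeat is at step j = 3: N is in A, which it already visited at step i = 0.
With |Q| = 8, pigeonhole forces a state repeat no later than step 8; the substring read between the first and second visits to that state can be pumped.

A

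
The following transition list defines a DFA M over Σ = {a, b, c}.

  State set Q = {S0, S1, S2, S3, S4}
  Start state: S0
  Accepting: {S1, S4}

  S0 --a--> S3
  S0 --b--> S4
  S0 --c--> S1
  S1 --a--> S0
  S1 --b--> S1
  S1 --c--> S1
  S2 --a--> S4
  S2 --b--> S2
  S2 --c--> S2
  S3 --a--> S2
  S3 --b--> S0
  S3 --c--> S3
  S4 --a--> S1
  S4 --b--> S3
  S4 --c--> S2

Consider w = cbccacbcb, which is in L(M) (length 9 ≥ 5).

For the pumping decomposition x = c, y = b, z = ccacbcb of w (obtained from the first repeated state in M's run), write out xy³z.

xy^3z = c·b·b·b·ccacbcb = cbbbccacbcb.
Reading y = b takes M from S1 back to S1, so after x·y·y·y the machine is still in S1, and z then leads to the accepting state S1. Hence cbbbccacbcb ∈ L(M).

cbbbccacbcb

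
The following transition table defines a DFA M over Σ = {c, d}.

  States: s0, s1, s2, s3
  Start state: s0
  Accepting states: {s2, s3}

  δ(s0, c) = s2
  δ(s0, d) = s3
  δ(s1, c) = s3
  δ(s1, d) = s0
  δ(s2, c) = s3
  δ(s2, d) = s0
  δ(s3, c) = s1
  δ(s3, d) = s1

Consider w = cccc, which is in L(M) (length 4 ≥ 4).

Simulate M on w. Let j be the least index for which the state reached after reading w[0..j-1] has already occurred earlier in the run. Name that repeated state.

s3

State sequence: s0 -c-> s2 -c-> s3 -c-> s1 -c-> s3
First repeat at step 4: s3 was already visited.

The earliest repeat is at step j = 4: M is in s3, which it already visited at step i = 2.
Since M has 4 states, any run of length ≥ 4 visits 4+1 states, so by pigeonhole some state repeats within the first 4 steps — that repeat gives the pumpable loop.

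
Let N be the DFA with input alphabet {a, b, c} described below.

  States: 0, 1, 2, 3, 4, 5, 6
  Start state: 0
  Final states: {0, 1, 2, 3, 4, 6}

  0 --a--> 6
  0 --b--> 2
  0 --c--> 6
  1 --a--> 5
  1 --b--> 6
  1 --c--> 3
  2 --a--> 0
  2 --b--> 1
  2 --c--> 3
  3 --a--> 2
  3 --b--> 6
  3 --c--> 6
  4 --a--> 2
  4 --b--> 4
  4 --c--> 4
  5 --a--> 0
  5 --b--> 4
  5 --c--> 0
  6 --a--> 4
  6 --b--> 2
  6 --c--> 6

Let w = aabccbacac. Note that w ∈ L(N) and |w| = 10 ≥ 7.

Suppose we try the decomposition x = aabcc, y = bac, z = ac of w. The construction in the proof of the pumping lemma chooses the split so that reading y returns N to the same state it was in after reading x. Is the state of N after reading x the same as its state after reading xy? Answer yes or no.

no

State sequence: 0 -a-> 6 -a-> 4 -b-> 4 -c-> 4 -c-> 4 -b-> 4 -a-> 2 -c-> 3

After x (step 5): 4. After xy (step 8): 3.
They differ (4 ≠ 3), so y is not a cycle from the state after x; this split is not the one the pumping-lemma construction produces, and pumping y need not keep the string in L(N).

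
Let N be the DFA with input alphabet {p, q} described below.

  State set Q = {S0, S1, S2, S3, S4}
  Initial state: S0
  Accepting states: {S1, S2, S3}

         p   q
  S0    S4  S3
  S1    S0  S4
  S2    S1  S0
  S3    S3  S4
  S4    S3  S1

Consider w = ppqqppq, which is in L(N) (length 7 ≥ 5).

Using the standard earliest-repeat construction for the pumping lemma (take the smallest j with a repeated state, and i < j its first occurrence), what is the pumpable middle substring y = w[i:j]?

pq

Run of N on w = p p q q p p q:
  step 0: S0  (start)
  step 1: S4  (read p: S0→S4)
  step 2: S3  (read p: S4→S3)
  step 3: S4  (read q: S3→S4)   ← first repeat (S4 seen earlier)
  step 4: S1  (read q: S4→S1)
  step 5: S0  (read p: S1→S0)
  step 6: S4  (read p: S0→S4)
  step 7: S1  (read q: S4→S1)

So i = 1, j = 3, giving x = w[0:1] = p, y = w[1:3] = pq, z = w[3:7] = qppq.
Check: |xy| = 3 ≤ 5 and |y| = 2 ≥ 1. Reading y takes N from S4 back to S4, so every xyⁱz is accepted.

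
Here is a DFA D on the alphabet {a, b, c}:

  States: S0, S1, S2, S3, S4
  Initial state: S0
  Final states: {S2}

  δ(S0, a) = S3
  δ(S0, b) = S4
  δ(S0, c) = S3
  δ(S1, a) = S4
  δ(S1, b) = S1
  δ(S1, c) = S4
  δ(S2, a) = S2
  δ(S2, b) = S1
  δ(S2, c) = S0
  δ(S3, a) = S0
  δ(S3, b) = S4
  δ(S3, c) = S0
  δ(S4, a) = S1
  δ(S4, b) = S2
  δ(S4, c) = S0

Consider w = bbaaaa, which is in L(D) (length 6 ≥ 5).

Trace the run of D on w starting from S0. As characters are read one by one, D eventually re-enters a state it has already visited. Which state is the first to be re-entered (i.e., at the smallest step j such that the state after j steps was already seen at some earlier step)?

State sequence: S0 -b-> S4 -b-> S2 -a-> S2 -a-> S2 -a-> S2 -a-> S2
First repeat at step 3: S2 was already visited.

The earliest repeat is at step j = 3: D is in S2, which it already visited at step i = 2.
Since D has 5 states, any run of length ≥ 5 visits 5+1 states, so by pigeonhole some state repeats within the first 5 steps — that repeat gives the pumpable loop.

S2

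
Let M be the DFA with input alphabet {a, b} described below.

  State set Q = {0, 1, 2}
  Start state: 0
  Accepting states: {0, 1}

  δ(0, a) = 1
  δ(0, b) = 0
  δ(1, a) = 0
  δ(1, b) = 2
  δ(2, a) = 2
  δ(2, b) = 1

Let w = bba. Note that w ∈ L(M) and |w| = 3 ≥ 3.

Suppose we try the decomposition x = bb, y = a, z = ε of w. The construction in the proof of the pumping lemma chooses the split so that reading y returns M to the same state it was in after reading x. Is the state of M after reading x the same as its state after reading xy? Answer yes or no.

no

Run of M on the first 3 characters of w = b b a:
  step 0: 0  (start)
  step 1: 0  (read b: 0→0)
  step 2: 0  (read b: 0→0)
  step 3: 1  (read a: 0→1)

After x (step 2): 0. After xy (step 3): 1.
They differ (0 ≠ 1), so y is not a cycle from the state after x; this split is not the one the pumping-lemma construction produces, and pumping y need not keep the string in L(M).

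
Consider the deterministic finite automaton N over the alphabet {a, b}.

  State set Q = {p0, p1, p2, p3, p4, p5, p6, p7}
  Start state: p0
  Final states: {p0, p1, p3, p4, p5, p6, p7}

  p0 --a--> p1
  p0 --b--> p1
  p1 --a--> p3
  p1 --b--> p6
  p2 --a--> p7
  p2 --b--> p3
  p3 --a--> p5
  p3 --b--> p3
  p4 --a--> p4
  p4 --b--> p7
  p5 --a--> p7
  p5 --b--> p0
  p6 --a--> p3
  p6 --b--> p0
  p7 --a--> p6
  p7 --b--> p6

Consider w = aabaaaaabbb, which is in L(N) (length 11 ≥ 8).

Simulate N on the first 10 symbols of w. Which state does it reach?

Run of N on the first 10 characters of w = a a b a a a a a b b:
  step 0: p0  (start)
  step 1: p1  (read a: p0→p1)
  step 2: p3  (read a: p1→p3)
  step 3: p3  (read b: p3→p3)
  step 4: p5  (read a: p3→p5)
  step 5: p7  (read a: p5→p7)
  step 6: p6  (read a: p7→p6)
  step 7: p3  (read a: p6→p3)
  step 8: p5  (read a: p3→p5)
  step 9: p0  (read b: p5→p0)
  step 10: p1  (read b: p0→p1)

After reading 10 characters, N is in state p1.
(This kind of state-tracing is the core of the pumping-lemma construction: with 8 states, pigeonhole forces a repeat within the first 8 steps.)

p1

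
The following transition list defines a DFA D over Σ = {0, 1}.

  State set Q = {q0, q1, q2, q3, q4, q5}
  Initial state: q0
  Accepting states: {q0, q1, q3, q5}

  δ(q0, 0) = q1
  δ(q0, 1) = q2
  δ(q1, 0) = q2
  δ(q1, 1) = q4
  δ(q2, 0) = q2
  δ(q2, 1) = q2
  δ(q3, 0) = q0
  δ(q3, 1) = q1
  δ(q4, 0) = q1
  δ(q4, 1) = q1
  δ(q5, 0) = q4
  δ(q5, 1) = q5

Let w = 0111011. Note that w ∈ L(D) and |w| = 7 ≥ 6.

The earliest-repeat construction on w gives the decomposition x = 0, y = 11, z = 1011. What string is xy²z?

xy^2z = 0·11·11·1011 = 011111011.
Reading y = 11 takes D from q1 back to q1, so after x·y·y the machine is still in q1, and z then leads to the accepting state q1. Hence 011111011 ∈ L(D).

011111011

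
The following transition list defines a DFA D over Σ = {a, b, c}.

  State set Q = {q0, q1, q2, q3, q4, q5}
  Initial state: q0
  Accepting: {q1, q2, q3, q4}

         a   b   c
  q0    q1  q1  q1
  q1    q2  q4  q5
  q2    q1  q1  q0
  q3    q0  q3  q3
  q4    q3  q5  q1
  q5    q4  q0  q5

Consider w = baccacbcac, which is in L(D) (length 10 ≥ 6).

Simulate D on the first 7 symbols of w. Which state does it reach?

State sequence: q0 -b-> q1 -a-> q2 -c-> q0 -c-> q1 -a-> q2 -c-> q0 -b-> q1

After reading 7 characters, D is in state q1.

q1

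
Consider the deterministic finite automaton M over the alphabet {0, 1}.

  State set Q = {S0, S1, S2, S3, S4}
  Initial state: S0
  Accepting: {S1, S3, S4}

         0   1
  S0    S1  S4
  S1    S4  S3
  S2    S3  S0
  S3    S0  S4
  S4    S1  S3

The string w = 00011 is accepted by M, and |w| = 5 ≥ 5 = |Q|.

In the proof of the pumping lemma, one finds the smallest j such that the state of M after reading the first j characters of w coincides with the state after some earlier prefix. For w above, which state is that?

State sequence: S0 -0-> S1 -0-> S4 -0-> S1 -1-> S3 -1-> S4
First repeat at step 3: S1 was already visited.

The earliest repeat is at step j = 3: M is in S1, which it already visited at step i = 1.

S1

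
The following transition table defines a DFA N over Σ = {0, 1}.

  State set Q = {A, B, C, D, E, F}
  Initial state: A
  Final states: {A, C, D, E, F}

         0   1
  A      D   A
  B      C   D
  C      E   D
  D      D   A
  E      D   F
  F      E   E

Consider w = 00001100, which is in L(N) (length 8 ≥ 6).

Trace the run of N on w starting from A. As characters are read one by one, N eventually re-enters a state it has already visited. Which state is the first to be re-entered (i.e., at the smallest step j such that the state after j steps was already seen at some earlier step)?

D

State sequence: A -0-> D -0-> D -0-> D -0-> D -1-> A -1-> A -0-> D -0-> D
First repeat at step 2: D was already visited.

The earliest repeat is at step j = 2: N is in D, which it already visited at step i = 1.
The DFA has 6 states, so the proof of the pumping lemma guarantees a repeated state among the first 6+1 visited; the segment between the two visits is the pumpable y.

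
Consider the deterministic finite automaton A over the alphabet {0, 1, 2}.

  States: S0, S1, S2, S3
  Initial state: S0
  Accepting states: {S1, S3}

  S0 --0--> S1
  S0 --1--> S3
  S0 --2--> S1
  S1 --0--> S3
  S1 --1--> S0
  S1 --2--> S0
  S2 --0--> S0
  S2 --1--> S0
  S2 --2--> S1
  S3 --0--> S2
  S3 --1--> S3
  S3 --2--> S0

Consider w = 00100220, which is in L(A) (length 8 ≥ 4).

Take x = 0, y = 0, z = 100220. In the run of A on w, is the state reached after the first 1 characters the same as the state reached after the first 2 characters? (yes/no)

Run of A on the first 2 characters of w = 0 0:
  step 0: S0  (start)
  step 1: S1  (read 0: S0→S1)
  step 2: S3  (read 0: S1→S3)

After x (step 1): S1. After xy (step 2): S3.
They differ (S1 ≠ S3), so y is not a cycle from the state after x; this split is not the one the pumping-lemma construction produces, and pumping y need not keep the string in L(A).

no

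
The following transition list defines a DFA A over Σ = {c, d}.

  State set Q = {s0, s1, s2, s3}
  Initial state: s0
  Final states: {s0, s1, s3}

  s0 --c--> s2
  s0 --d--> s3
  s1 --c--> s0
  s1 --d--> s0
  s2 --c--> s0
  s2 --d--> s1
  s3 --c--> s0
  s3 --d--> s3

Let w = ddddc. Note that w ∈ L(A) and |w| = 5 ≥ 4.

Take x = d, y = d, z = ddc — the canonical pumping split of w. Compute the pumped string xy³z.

xy^3z = d·d·d·d·ddc = ddddddc.
Reading y = d takes A from s3 back to s3, so after x·y·y·y the machine is still in s3, and z then leads to the accepting state s0. Hence ddddddc ∈ L(A).

ddddddc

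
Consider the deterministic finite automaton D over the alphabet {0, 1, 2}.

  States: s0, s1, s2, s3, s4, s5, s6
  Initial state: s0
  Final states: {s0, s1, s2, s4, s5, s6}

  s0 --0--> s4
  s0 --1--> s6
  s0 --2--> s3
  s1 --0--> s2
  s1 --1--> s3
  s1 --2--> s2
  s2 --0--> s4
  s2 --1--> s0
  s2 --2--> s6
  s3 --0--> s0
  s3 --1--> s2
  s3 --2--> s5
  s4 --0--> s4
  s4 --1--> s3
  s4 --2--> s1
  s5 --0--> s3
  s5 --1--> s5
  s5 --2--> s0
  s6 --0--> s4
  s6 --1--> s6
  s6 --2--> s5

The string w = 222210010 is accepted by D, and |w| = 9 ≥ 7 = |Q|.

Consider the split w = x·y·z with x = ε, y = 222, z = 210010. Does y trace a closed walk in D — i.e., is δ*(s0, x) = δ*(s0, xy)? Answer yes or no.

yes

State sequence: s0 -2-> s3 -2-> s5 -2-> s0

After x (step 0): s0. After xy (step 3): s0.
They match, so y = 222 drives D around a cycle from s0 back to itself; pumping y any number of times keeps D in s0 before reading z, and xyⁱz ∈ L(D) for every i ≥ 0.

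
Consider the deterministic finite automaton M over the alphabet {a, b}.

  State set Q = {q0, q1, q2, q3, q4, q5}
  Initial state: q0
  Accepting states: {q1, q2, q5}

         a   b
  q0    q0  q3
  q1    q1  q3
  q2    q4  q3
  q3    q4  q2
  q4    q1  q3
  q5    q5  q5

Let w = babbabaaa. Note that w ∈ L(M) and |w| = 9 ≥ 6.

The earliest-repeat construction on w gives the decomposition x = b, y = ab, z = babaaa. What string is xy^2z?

xy^2z = b·ab·ab·babaaa = bababbabaaa.
Reading y = ab takes M from q3 back to q3, so after x·y·y the machine is still in q3, and z then leads to the accepting state q1. Hence bababbabaaa ∈ L(M).

bababbabaaa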